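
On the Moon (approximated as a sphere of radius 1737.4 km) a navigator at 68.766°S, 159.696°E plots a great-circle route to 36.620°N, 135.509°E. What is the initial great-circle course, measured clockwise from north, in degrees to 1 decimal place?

339.9°

Δλ = -24.187° = -0.4221 rad.
y = sin Δλ · cos φ₂ = (-0.4097)(0.8026) = -0.3288
x = cos φ₁ sin φ₂ − sin φ₁ cos φ₂ cos Δλ = (0.3622)(0.5965) − (-0.9321)(0.8026)(0.9122) = 0.8985
θ = atan2(y, x) = -20.10°; adding 360° gives 339.9°.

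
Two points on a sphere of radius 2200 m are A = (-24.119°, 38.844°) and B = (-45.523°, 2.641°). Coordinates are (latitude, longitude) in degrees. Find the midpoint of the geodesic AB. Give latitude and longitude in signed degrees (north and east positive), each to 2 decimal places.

-36.17°, 23.20°

Central angle δ = 0.6308 rad. Interpolating on the sphere with fraction f = 0.5:
P = [sin((1−f)δ)·A + sin(fδ)·B] / sin δ = 0.5259·A + 0.5259·B in Cartesian coordinates,
giving P = (0.7420, 0.3181, -0.5902), i.e. latitude -36.17°, longitude 23.20°.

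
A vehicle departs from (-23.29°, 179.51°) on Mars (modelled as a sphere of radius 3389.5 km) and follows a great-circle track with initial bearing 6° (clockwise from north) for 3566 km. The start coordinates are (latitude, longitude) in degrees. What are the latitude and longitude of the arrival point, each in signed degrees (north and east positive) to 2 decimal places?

Angular distance δ = d/R = 3566/3389.5 = 1.05207 rad; initial bearing θ = 0.1047 rad.
sin φ₂ = sin φ₁ cos δ + cos φ₁ sin δ cos θ = (-0.3954)(0.4958) + (0.9185)(0.8685)(0.9945) = 0.5973, so φ₂ = 36.68°.
Δλ = atan2(sin θ sin δ cos φ₁, cos δ − sin φ₁ sin φ₂) = atan2(0.0834, 0.7319) = 6.499°.
λ₂ = 179.510° + 6.499° = 186.01° → -173.99° after wrapping to (−180°, 180°].

36.68°, -173.99°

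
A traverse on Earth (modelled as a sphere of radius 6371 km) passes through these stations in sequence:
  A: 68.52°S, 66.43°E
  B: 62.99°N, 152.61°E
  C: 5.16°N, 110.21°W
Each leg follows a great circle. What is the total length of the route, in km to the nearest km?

25967 km

Leg A→B: central angle 2.5287 rad, distance 16110.1 km.
Leg B→C: central angle 1.5472 rad, distance 9857.2 km.
Total: 16110.1 + 9857.2 ≈ 25967 km.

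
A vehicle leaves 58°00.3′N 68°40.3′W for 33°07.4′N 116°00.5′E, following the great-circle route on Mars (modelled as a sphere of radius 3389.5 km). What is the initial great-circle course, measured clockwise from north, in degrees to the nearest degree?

356°

Δλ = -175.320° = -3.0599 rad.
y = sin Δλ · cos φ₂ = (-0.0816)(0.8375) = -0.0683
x = cos φ₁ sin φ₂ − sin φ₁ cos φ₂ cos Δλ = (0.5298)(0.5464) − (0.8481)(0.8375)(-0.9967) = 0.9974
θ = atan2(y, x) = -3.92°; adding 360° gives 356°.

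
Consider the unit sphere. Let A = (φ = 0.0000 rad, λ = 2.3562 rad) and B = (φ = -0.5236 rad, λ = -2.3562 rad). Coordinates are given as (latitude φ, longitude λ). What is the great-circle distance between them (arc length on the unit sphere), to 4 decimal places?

1.5708

Let φ₁ = 0.0000 rad, φ₂ = -0.5236 rad, and Δλ = 1.5708 rad.
cos c = sin φ₁ sin φ₂ + cos φ₁ cos φ₂ cos Δλ = (0.0000)(-0.5000) + (1.0000)(0.8660)(0.0000) = 0.00001,
so c = arccos(0.00001) = 1.57079 rad.
On the unit sphere the arc length equals the central angle: 1.5708.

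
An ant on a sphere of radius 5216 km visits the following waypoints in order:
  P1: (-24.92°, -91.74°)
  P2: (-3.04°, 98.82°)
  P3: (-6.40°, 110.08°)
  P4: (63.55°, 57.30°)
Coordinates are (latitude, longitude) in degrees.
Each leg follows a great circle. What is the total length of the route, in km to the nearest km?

Leg P1→P2: central angle 2.6218 rad, distance 13675.5 km.
Leg P2→P3: central angle 0.2044 rad, distance 1066.2 km.
Leg P3→P4: central angle 1.4021 rad, distance 7313.1 km.
Total: 13675.5 + 1066.2 + 7313.1 ≈ 22055 km.

22055 km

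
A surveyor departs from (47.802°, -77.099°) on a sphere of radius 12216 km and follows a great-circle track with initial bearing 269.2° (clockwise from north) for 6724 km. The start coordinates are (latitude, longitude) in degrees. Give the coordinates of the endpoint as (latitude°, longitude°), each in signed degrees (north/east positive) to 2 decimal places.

Angular distance δ = d/R = 6724/12216 = 0.55043 rad; initial bearing θ = 4.6984 rad.
sin φ₂ = sin φ₁ cos δ + cos φ₁ sin δ cos θ = (0.7408)(0.8523) + (0.6717)(0.5231)(-0.0140) = 0.6265, so φ₂ = 38.79°.
Δλ = atan2(sin θ sin δ cos φ₁, cos δ − sin φ₁ sin φ₂) = atan2(-0.3513, 0.3882) = -42.145°.
λ₂ = -77.099° − 42.145° = -119.24°.

38.79°, -119.24°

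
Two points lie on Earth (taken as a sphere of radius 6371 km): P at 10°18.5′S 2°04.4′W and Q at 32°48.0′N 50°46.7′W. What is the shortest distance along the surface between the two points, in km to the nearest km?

Let φ₁ = -0.1799 rad, φ₂ = 0.5725 rad, and Δλ = -0.8501 rad.
cos c = sin φ₁ sin φ₂ + cos φ₁ cos φ₂ cos Δλ = (-0.1789)(0.5417) + (0.9839)(0.8406)(0.6599) = 0.44883,
so c = arccos(0.44883) = 1.10534 rad.
Distance = R·c = 6371 × 1.1053 ≈ 7042 km.

7042 km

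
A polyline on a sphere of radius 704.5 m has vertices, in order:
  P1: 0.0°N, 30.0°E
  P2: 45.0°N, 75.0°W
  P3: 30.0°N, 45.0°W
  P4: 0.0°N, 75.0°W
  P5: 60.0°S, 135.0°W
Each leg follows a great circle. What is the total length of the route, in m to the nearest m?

Leg P1→P2: central angle 1.7548 rad, distance 1236.3 m.
Leg P2→P3: central angle 0.4867 rad, distance 342.9 m.
Leg P3→P4: central angle 0.7227 rad, distance 509.2 m.
Leg P4→P5: central angle 1.3181 rad, distance 928.6 m.
Total: 1236.3 + 342.9 + 509.2 + 928.6 ≈ 3017 m.

3017 m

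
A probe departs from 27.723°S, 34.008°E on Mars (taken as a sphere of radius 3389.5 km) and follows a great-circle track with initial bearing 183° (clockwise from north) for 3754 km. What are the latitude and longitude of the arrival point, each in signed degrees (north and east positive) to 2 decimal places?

Angular distance δ = d/R = 3754/3389.5 = 1.10754 rad; initial bearing θ = 3.1940 rad.
sin φ₂ = sin φ₁ cos δ + cos φ₁ sin δ cos θ = (-0.4652)(0.4469) + (0.8852)(0.8946)(-0.9986) = -0.9987, so φ₂ = -87.08°.
Δλ = atan2(sin θ sin δ cos φ₁, cos δ − sin φ₁ sin φ₂) = atan2(-0.0414, -0.0177) = -113.159°.
λ₂ = 34.008° − 113.159° = -79.15°.

-87.08°, -79.15°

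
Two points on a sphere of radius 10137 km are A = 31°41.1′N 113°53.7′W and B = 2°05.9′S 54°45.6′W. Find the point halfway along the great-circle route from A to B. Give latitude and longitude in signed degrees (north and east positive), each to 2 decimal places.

16.87°, -81.72°

The central angle between A and B is δ = 1.1406 rad.
With f = 0.5, the slerp weights are sin((1−f)δ)/sin δ = 0.5940 and sin(fδ)/sin δ = 0.5940.
Weighted sum of the unit vectors: (0.5940)·(-0.3447,-0.7780,0.5252) + (0.5940)·(0.5766,-0.8162,-0.0366) = (0.1378, -0.9470, 0.2903).
Converting back: φ = atan2(z, √(x²+y²)) = 16.87°, λ = atan2(y, x) = -81.72°.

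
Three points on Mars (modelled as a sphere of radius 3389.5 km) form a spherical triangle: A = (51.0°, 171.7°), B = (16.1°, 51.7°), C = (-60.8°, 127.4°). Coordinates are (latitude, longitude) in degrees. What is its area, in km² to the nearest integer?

Side lengths (central angles): a = 1.6974, b = 2.0473, c = 1.6577 rad; semiperimeter s = 2.7012.
By l'Huilier's theorem, tan(E/4) = √[tan(s/2) tan((s−a)/2) tan((s−b)/2) tan((s−c)/2)], giving spherical excess E = 2.4197 rad.
Area = E·R² = 2.4197 × (3389.5)² ≈ 27799128 km².

27799128 km²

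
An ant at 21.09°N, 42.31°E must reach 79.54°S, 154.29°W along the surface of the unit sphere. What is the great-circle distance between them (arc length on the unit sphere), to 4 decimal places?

2.1132

In radians: φ₁ = 0.3681, φ₂ = -1.3882, Δλ = 163.400° = 2.8519 rad.
cos c = sin φ₁ sin φ₂ + cos φ₁ cos φ₂ cos Δλ = (0.3598)(-0.9834) + (0.9330)(0.1815)(-0.9583) = -0.51618,
so c = arccos(-0.51618) = 2.11318 rad.
On the unit sphere the arc length equals the central angle: 2.1132.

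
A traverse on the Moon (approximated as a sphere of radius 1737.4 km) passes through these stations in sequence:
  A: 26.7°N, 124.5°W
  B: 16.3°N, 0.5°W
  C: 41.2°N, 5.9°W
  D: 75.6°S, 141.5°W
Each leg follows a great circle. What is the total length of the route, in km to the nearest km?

8385 km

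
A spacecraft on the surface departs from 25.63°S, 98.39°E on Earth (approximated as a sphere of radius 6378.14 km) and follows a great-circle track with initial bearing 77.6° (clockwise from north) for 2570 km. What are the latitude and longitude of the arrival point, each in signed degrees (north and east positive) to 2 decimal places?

-18.78°, 122.25°

Angular distance δ = d/R = 2570/6378.14 = 0.40294 rad; initial bearing θ = 1.3544 rad.
sin φ₂ = sin φ₁ cos δ + cos φ₁ sin δ cos θ = (-0.4326)(0.9199) + (0.9016)(0.3921)(0.2147) = -0.3220, so φ₂ = -18.78°.
Δλ = atan2(sin θ sin δ cos φ₁, cos δ − sin φ₁ sin φ₂) = atan2(0.3453, 0.7806) = 23.861°.
λ₂ = 98.390° + 23.861° = 122.25°.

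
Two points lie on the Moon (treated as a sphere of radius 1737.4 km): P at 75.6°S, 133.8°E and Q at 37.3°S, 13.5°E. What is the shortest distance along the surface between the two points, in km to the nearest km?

1845 km

With latitudes φ₁ = -75.600°, φ₂ = -37.300° and longitude difference Δλ = -120.300°:
cos c = sin φ₁ sin φ₂ + cos φ₁ cos φ₂ cos Δλ = (-0.9686)(-0.6060) + (0.2487)(0.7955)(-0.5045) = 0.48714,
so c = arccos(0.48714) = 1.06198 rad.
Distance = R·c = 1737.4 × 1.0620 ≈ 1845 km.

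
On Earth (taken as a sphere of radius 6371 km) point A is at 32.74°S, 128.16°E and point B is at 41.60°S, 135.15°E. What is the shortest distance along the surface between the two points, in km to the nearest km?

1163 km

Let φ₁ = -0.5714 rad, φ₂ = -0.7261 rad, and Δλ = 0.1220 rad.
cos c = sin φ₁ sin φ₂ + cos φ₁ cos φ₂ cos Δλ = (-0.5408)(-0.6639) + (0.8411)(0.7478)(0.9926) = 0.98339,
so c = arccos(0.98339) = 0.18250 rad.
Distance = R·c = 6371 × 0.1825 ≈ 1163 km.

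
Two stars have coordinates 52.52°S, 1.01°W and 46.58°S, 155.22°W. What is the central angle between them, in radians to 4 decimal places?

1.3696 rad

In radians: φ₁ = -0.9166, φ₂ = -0.8130, Δλ = -154.210° = -2.6915 rad.
cos c = sin φ₁ sin φ₂ + cos φ₁ cos φ₂ cos Δλ = (-0.7936)(-0.7263) + (0.6085)(0.6873)(-0.9004) = 0.19982,
so c = arccos(0.19982) = 1.36963 rad.
So the angular separation is 1.3696 rad.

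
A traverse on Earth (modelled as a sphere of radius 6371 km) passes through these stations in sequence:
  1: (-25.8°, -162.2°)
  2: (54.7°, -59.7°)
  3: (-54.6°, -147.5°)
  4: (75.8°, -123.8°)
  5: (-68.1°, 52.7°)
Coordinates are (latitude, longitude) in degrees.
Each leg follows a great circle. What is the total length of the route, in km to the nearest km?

Leg 1→2: central angle 2.0576 rad, distance 13109.0 km.
Leg 2→3: central angle 2.2816 rad, distance 14535.8 km.
Leg 3→4: central angle 2.2918 rad, distance 14600.8 km.
Leg 4→5: central angle 3.0059 rad, distance 19150.8 km.
Total: 13109.0 + 14535.8 + 14600.8 + 19150.8 ≈ 61396 km.

61396 km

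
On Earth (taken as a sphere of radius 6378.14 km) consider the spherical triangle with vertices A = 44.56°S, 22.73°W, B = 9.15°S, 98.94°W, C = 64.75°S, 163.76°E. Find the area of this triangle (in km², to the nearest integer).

39777948 km²

Side lengths (central angles): a = 1.4804, b = 1.2317, c = 1.2878 rad; semiperimeter s = 1.9999.
By l'Huilier's theorem, tan(E/4) = √[tan(s/2) tan((s−a)/2) tan((s−b)/2) tan((s−c)/2)], giving spherical excess E = 0.9778 rad.
Area = E·R² = 0.9778 × (6378.14)² ≈ 39777948 km².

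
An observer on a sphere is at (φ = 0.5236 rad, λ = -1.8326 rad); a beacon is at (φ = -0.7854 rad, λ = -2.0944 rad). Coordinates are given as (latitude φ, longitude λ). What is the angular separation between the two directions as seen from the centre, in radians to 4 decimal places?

Let φ₁ = 0.5236 rad, φ₂ = -0.7854 rad, and Δλ = -0.2618 rad.
Haversine: a = sin²(Δφ/2) + cos φ₁ cos φ₂ sin²(Δλ/2) = 0.3706 + (0.8660)(0.7071)(0.0170) = 0.38103.
Central angle c = 2·arcsin(√a) = 1.33054 rad.
So the angular separation is 1.3305 rad.

1.3305 rad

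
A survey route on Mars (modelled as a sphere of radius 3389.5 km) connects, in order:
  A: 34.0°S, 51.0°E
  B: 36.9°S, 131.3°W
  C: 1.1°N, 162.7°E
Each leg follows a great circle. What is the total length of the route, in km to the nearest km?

Leg A→B: central angle 1.9036 rad, distance 6452.2 km.
Leg B→C: central angle 1.2517 rad, distance 4242.8 km.
Total: 6452.2 + 4242.8 ≈ 10695 km.

10695 km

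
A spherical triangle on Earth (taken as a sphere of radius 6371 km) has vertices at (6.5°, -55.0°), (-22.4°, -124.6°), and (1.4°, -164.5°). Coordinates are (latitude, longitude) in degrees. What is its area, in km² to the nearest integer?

21407118 km²

Side lengths (central angles): a = 0.7957, b = 1.9058, c = 1.2901 rad; semiperimeter s = 1.9958.
By l'Huilier's theorem, tan(E/4) = √[tan(s/2) tan((s−a)/2) tan((s−b)/2) tan((s−c)/2)], giving spherical excess E = 0.5274 rad.
Area = E·R² = 0.5274 × (6371)² ≈ 21407118 km².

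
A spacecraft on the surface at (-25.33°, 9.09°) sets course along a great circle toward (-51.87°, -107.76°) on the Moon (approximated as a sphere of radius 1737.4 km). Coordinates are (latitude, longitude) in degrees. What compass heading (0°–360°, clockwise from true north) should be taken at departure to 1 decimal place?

213.6°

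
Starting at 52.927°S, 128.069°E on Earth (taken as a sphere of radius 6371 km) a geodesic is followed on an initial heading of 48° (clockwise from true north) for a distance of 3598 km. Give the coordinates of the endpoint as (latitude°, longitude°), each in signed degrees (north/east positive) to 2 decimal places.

Angular distance δ = d/R = 3598/6371 = 0.56475 rad; initial bearing θ = 0.8378 rad.
sin φ₂ = sin φ₁ cos δ + cos φ₁ sin δ cos θ = (-0.7979)(0.8447) + (0.6028)(0.5352)(0.6691) = -0.4581, so φ₂ = -27.26°.
Δλ = atan2(sin θ sin δ cos φ₁, cos δ − sin φ₁ sin φ₂) = atan2(0.2398, 0.4792) = 26.580°.
λ₂ = 128.069° + 26.580° = 154.65°.

-27.26°, 154.65°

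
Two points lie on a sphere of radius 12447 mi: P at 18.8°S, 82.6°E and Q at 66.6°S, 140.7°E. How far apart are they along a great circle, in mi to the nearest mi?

13114 mi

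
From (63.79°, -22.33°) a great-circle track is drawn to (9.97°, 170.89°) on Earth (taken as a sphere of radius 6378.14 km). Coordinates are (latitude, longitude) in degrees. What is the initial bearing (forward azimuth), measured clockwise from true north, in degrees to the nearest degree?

Δλ = -166.780° = -2.9109 rad.
y = sin Δλ · cos φ₂ = (-0.2287)(0.9849) = -0.2252
x = cos φ₁ sin φ₂ − sin φ₁ cos φ₂ cos Δλ = (0.4417)(0.1731) − (0.8972)(0.9849)(-0.9735) = 0.9367
θ = atan2(y, x) = -13.52°; adding 360° gives 346°.

346°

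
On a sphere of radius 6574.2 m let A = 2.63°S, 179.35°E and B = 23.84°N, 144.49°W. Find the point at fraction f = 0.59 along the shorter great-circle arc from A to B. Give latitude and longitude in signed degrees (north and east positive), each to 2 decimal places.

13.55°, -160.17°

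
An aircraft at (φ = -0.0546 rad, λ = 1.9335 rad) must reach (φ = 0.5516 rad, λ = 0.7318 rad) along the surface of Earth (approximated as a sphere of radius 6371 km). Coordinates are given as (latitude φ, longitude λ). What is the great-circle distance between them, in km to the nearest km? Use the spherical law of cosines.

Let φ₁ = -0.0546 rad, φ₂ = 0.5516 rad, and Δλ = -1.2017 rad.
cos c = sin φ₁ sin φ₂ + cos φ₁ cos φ₂ cos Δλ = (-0.0546)(0.5241) + (0.9985)(0.8517)(0.3608) = 0.27821,
so c = arccos(0.27821) = 1.28887 rad.
Distance = R·c = 6371 × 1.2889 ≈ 8211 km.

8211 km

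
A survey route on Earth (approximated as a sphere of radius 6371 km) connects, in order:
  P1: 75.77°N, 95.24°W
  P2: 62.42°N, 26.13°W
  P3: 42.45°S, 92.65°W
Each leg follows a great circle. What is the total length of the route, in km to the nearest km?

15945 km

Leg P1→P2: central angle 0.4516 rad, distance 2877.1 km.
Leg P2→P3: central angle 2.0512 rad, distance 13068.2 km.
Total: 2877.1 + 13068.2 ≈ 15945 km.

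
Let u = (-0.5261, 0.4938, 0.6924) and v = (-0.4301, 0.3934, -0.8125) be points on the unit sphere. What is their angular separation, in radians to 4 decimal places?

1.7133 rad

u·v = -0.1420; |u| = 1.0000, |v| = 1.0000.
cos θ = (u·v)/(|u||v|) = -0.1420, so θ = 1.7133 rad.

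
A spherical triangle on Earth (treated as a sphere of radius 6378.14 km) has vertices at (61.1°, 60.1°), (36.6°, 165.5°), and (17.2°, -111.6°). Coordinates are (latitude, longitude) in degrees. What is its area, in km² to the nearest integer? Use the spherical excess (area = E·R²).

Side lengths (central angles): a = 1.2963, b = 1.7701, c = 1.1385 rad; semiperimeter s = 2.1024.
By l'Huilier's theorem, tan(E/4) = √[tan(s/2) tan((s−a)/2) tan((s−b)/2) tan((s−c)/2)], giving spherical excess E = 1.0015 rad.
Area = E·R² = 1.0015 × (6378.14)² ≈ 40742476 km².

40742476 km²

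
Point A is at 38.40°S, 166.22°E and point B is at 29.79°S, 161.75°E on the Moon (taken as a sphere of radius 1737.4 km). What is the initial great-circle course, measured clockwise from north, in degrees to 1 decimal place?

335.4°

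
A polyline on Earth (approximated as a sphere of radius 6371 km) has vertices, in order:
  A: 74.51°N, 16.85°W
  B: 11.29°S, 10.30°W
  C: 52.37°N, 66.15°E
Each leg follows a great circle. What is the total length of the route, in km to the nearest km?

19653 km

Leg A→B: central angle 1.4992 rad, distance 9551.4 km.
Leg B→C: central angle 1.5856 rad, distance 10101.6 km.
Total: 9551.4 + 10101.6 ≈ 19653 km.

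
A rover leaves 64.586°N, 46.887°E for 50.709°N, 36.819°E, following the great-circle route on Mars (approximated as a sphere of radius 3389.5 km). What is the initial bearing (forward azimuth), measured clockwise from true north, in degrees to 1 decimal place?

With φ₁ = 1.1272, φ₂ = 0.8850, Δλ = -0.1757 rad, the forward-azimuth formula gives
θ = atan2( sin Δλ cos φ₂ , cos φ₁ sin φ₂ − sin φ₁ cos φ₂ cos Δλ ) = atan2(-0.1107, -0.2310) = -154.40°.
Adding 360° brings this into [0°, 360°): 205.6°.

205.6°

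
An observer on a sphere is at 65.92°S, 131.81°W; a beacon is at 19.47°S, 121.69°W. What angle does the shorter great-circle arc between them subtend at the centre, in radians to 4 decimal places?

In radians: φ₁ = -1.1505, φ₂ = -0.3398, Δλ = 10.120° = 0.1766 rad.
cos c = sin φ₁ sin φ₂ + cos φ₁ cos φ₂ cos Δλ = (-0.9130)(-0.3333) + (0.4080)(0.9428)(0.9844) = 0.68300,
so c = arccos(0.68300) = 0.81893 rad.
So the angular separation is 0.8189 rad.

0.8189 rad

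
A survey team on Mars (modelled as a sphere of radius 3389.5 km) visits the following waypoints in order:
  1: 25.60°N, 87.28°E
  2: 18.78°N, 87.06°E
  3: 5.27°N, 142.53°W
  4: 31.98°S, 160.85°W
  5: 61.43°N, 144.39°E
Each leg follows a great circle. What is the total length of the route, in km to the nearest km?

Leg 1→2: central angle 0.1191 rad, distance 403.6 km.
Leg 2→3: central angle 2.1915 rad, distance 7428.0 km.
Leg 3→4: central angle 0.7179 rad, distance 2433.3 km.
Leg 4→5: central angle 1.8040 rad, distance 6114.6 km.
Total: 403.6 + 7428.0 + 2433.3 + 6114.6 ≈ 16379 km.

16379 km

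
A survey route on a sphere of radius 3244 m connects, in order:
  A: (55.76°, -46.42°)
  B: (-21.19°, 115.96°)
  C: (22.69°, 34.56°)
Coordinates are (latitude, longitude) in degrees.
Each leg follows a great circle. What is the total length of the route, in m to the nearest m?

13228 m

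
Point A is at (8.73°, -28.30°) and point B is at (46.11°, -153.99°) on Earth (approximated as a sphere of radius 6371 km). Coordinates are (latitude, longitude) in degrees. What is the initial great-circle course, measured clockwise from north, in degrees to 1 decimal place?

With φ₁ = 0.1524, φ₂ = 0.8048, Δλ = -2.1937 rad, the forward-azimuth formula gives
θ = atan2( sin Δλ cos φ₂ , cos φ₁ sin φ₂ − sin φ₁ cos φ₂ cos Δλ ) = atan2(-0.5631, 0.7737) = -36.05°.
Adding 360° brings this into [0°, 360°): 324.0°.

324.0°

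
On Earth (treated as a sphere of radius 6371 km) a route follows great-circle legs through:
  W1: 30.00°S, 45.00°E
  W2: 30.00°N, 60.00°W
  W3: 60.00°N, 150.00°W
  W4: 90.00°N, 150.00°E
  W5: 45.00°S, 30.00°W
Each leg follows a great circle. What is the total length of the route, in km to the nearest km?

38441 km

Leg W1→W2: central angle 2.0310 rad, distance 12939.4 km.
Leg W2→W3: central angle 1.1230 rad, distance 7154.4 km.
Leg W3→W4: central angle 0.5236 rad, distance 3335.8 km.
Leg W4→W5: central angle 2.3562 rad, distance 15011.3 km.
Total: 12939.4 + 7154.4 + 3335.8 + 15011.3 ≈ 38441 km.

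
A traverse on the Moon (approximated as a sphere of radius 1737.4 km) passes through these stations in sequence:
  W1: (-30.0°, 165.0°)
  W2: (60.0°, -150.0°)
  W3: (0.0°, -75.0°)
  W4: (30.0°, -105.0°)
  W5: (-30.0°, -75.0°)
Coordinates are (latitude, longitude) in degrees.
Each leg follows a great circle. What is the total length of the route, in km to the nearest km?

8724 km

Leg W1→W2: central angle 1.6980 rad, distance 2950.0 km.
Leg W2→W3: central angle 1.4410 rad, distance 2503.6 km.
Leg W3→W4: central angle 0.7227 rad, distance 1255.7 km.
Leg W4→W5: central angle 1.1598 rad, distance 2015.0 km.
Total: 2950.0 + 2503.6 + 1255.7 + 2015.0 ≈ 8724 km.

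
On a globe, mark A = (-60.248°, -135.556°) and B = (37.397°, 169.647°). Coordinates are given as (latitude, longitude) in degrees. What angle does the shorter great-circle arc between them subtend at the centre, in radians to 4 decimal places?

1.8755 rad

Let φ₁ = -1.0515 rad, φ₂ = 0.6527 rad, and Δλ = -0.9564 rad.
Haversine: a = sin²(Δφ/2) + cos φ₁ cos φ₂ sin²(Δλ/2) = 0.5665 + (0.4962)(0.7944)(0.2118) = 0.65000.
Central angle c = 2·arcsin(√a) = 1.87550 rad.
So the angular separation is 1.8755 rad.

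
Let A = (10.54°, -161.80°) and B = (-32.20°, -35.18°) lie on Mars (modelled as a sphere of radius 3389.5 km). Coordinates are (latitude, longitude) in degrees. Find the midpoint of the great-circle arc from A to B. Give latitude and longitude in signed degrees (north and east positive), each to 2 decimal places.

Central angle δ = 2.2065 rad. Interpolating on the sphere with fraction f = 0.5:
P = [sin((1−f)δ)·A + sin(fδ)·B] / sin δ = 1.1094·A + 1.1094·B in Cartesian coordinates,
giving P = (-0.2688, -0.8815, -0.3882), i.e. latitude -22.84°, longitude -106.96°.

-22.84°, -106.96°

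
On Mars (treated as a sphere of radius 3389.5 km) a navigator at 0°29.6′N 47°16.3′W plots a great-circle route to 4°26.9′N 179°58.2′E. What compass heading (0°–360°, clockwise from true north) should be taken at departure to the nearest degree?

Δλ = -132.758° = -2.3171 rad.
y = sin Δλ · cos φ₂ = (-0.7342)(0.9970) = -0.7320
x = cos φ₁ sin φ₂ − sin φ₁ cos φ₂ cos Δλ = (1.0000)(0.0776) − (0.0086)(0.9970)(-0.6789) = 0.0834
θ = atan2(y, x) = -83.50°; adding 360° gives 276°.

276°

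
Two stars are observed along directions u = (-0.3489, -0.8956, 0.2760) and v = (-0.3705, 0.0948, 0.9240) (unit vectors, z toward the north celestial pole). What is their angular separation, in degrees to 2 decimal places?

u·v = 0.2994; |u| = 1.0000, |v| = 1.0000.
cos θ = (u·v)/(|u||v|) = 0.2994, so θ = 72.58°.

72.58°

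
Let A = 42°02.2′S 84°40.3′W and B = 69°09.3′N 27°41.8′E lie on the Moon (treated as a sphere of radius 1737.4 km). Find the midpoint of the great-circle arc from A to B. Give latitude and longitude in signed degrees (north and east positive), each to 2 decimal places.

20.99°, -56.22°

The central angle between A and B is δ = 2.3838 rad.
With f = 0.5, the slerp weights are sin((1−f)δ)/sin δ = 1.3517 and sin(fδ)/sin δ = 1.3517.
Weighted sum of the unit vectors: (1.3517)·(0.0690,-0.7395,-0.6696) + (1.3517)·(0.3151,0.1654,0.9345) = (0.5191, -0.7761, 0.3581).
Converting back: φ = atan2(z, √(x²+y²)) = 20.99°, λ = atan2(y, x) = -56.22°.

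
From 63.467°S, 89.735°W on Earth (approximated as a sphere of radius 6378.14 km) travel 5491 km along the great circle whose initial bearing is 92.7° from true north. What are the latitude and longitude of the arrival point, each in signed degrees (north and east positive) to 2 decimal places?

-36.80°, -18.62°

Angular distance δ = d/R = 5491/6378.14 = 0.86091 rad; initial bearing θ = 1.6179 rad.
sin φ₂ = sin φ₁ cos δ + cos φ₁ sin δ cos θ = (-0.8947)(0.6517) + (0.4467)(0.7584)(-0.0471) = -0.5991, so φ₂ = -36.80°.
Δλ = atan2(sin θ sin δ cos φ₁, cos δ − sin φ₁ sin φ₂) = atan2(0.3384, 0.1158) = 71.114°.
λ₂ = -89.735° + 71.114° = -18.62°.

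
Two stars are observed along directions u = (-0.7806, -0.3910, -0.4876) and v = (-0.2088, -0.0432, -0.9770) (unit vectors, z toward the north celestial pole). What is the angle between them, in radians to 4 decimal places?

u·v = 0.6563; |u| = 1.0000, |v| = 1.0000.
cos θ = (u·v)/(|u||v|) = 0.6563, so θ = 0.8549 rad.

0.8549 rad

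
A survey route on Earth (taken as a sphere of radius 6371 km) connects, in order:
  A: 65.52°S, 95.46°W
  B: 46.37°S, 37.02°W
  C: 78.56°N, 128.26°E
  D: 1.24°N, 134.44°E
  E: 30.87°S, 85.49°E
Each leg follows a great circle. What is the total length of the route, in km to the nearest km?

Leg A→B: central angle 0.6294 rad, distance 4009.8 km.
Leg B→C: central angle 2.5714 rad, distance 16382.4 km.
Leg C→D: central angle 1.3507 rad, distance 8605.1 km.
Leg D→E: central angle 0.9855 rad, distance 6278.6 km.
Total: 4009.8 + 16382.4 + 8605.1 + 6278.6 ≈ 35276 km.

35276 km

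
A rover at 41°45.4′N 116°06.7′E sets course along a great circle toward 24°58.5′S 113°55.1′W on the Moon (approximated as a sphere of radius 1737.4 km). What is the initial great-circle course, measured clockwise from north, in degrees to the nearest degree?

84°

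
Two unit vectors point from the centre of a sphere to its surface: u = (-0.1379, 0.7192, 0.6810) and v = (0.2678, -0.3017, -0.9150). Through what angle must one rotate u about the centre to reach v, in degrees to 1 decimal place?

u·v = -0.8770; |u| = 1.0000, |v| = 1.0000.
cos θ = (u·v)/(|u||v|) = -0.8770, so θ = 151.3°.

151.3°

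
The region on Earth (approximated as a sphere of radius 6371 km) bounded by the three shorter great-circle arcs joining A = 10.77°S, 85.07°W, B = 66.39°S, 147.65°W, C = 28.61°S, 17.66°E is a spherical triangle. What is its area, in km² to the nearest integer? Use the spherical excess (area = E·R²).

Side lengths (central angles): a = 1.4720, b = 1.6715, c = 1.2106 rad; semiperimeter s = 2.1771.
By l'Huilier's theorem, tan(E/4) = √[tan(s/2) tan((s−a)/2) tan((s−b)/2) tan((s−c)/2)], giving spherical excess E = 1.1974 rad.
Area = E·R² = 1.1974 × (6371)² ≈ 48603782 km².

48603782 km²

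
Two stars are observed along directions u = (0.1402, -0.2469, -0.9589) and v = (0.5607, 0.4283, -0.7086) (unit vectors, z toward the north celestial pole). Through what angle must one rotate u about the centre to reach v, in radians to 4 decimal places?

0.8601 rad

u·v = 0.6523; |u| = 1.0001, |v| = 1.0000.
cos θ = (u·v)/(|u||v|) = 0.6523, so θ = 0.8601 rad.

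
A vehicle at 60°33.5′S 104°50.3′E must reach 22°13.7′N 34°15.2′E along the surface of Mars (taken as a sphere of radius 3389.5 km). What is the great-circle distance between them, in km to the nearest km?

Let φ₁ = -1.0569 rad, φ₂ = 0.3880 rad, and Δλ = -1.2319 rad.
cos c = sin φ₁ sin φ₂ + cos φ₁ cos φ₂ cos Δλ = (-0.8709)(0.3783) + (0.4915)(0.9257)(0.3324) = -0.17820,
so c = arccos(-0.17820) = 1.74995 rad.
Distance = R·c = 3389.5 × 1.7499 ≈ 5931 km.

5931 km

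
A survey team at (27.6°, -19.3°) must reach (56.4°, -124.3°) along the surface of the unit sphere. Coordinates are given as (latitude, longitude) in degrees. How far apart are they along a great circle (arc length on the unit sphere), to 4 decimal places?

With latitudes φ₁ = 27.600°, φ₂ = 56.400° and longitude difference Δλ = -105.000°:
Haversine: a = sin²(Δφ/2) + cos φ₁ cos φ₂ sin²(Δλ/2) = 0.0618 + (0.8862)(0.5534)(0.6294) = 0.37052.
Central angle c = 2·arcsin(√a) = 1.30885 rad.
On the unit sphere the arc length equals the central angle: 1.3089.

1.3089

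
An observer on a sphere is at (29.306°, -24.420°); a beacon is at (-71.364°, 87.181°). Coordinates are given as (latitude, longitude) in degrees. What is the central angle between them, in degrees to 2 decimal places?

124.50°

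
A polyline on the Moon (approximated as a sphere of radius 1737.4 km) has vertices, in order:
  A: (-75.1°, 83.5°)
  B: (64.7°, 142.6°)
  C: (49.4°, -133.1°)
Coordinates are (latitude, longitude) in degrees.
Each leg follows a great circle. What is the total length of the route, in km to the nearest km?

5739 km

Leg A→B: central angle 2.5274 rad, distance 4391.1 km.
Leg B→C: central angle 0.7755 rad, distance 1347.4 km.
Total: 4391.1 + 1347.4 ≈ 5739 km.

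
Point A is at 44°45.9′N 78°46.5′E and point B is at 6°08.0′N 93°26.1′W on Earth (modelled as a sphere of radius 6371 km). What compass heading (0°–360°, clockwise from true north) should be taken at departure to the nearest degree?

Δλ = -172.210° = -3.0056 rad.
y = sin Δλ · cos φ₂ = (-0.1355)(0.9943) = -0.1348
x = cos φ₁ sin φ₂ − sin φ₁ cos φ₂ cos Δλ = (0.7100)(0.1068) − (0.7042)(0.9943)(-0.9908) = 0.7696
θ = atan2(y, x) = -9.93°; adding 360° gives 350°.

350°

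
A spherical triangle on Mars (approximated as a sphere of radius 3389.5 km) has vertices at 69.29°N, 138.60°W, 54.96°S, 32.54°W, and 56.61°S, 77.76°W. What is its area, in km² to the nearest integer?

12193375 km²

Side lengths (central angles): a = 0.4366, b = 2.3270, c = 2.5357 rad; semiperimeter s = 2.6497.
By l'Huilier's theorem, tan(E/4) = √[tan(s/2) tan((s−a)/2) tan((s−b)/2) tan((s−c)/2)], giving spherical excess E = 1.0613 rad.
Area = E·R² = 1.0613 × (3389.5)² ≈ 12193375 km².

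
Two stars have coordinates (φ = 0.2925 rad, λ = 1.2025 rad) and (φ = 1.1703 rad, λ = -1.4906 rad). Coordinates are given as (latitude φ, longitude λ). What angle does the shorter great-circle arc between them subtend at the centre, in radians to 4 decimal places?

1.6417 rad

With latitudes φ₁ = 16.759°, φ₂ = 67.053° and longitude difference Δλ = -154.303°:
cos c = sin φ₁ sin φ₂ + cos φ₁ cos φ₂ cos Δλ = (0.2883)(0.9209) + (0.9575)(0.3899)(-0.9011) = -0.07087,
so c = arccos(-0.07087) = 1.64172 rad.
So the angular separation is 1.6417 rad.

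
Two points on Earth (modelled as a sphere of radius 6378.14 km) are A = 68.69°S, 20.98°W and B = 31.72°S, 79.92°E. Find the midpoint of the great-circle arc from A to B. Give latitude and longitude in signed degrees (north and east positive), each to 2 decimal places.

The central angle between A and B is δ = 1.1248 rad.
With f = 0.5, the slerp weights are sin((1−f)δ)/sin δ = 0.5910 and sin(fδ)/sin δ = 0.5910.
Weighted sum of the unit vectors: (0.5910)·(0.3393,-0.1301,-0.9316) + (0.5910)·(0.1489,0.8375,-0.5258) = (0.2885, 0.4181, -0.8614).
Converting back: φ = atan2(z, √(x²+y²)) = -59.47°, λ = atan2(y, x) = 55.39°.

-59.47°, 55.39°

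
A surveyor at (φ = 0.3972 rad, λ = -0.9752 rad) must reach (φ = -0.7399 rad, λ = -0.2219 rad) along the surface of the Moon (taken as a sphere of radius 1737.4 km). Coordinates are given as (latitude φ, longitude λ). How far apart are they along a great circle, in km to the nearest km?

2315 km

In radians: φ₁ = 0.3972, φ₂ = -0.7399, Δλ = 43.161° = 0.7533 rad.
Haversine: a = sin²(Δφ/2) + cos φ₁ cos φ₂ sin²(Δλ/2) = 0.2899 + (0.9221)(0.7385)(0.1353) = 0.38202.
Central angle c = 2·arcsin(√a) = 1.33259 rad.
Distance = R·c = 1737.4 × 1.3326 ≈ 2315 km.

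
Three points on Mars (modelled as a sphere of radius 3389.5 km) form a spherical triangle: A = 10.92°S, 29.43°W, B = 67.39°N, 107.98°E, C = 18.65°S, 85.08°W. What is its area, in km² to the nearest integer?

Side lengths (central angles): a = 2.2785, b = 0.9453, c = 2.0407 rad; semiperimeter s = 2.6322.
By l'Huilier's theorem, tan(E/4) = √[tan(s/2) tan((s−a)/2) tan((s−b)/2) tan((s−c)/2)], giving spherical excess E = 1.8056 rad.
Area = E·R² = 1.8056 × (3389.5)² ≈ 20744403 km².

20744403 km²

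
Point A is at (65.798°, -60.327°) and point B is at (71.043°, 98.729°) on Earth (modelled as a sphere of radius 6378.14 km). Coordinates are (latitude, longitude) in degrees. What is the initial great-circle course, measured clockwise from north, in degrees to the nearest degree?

With φ₁ = 1.1484, φ₂ = 1.2399, Δλ = 2.7761 rad, the forward-azimuth formula gives
θ = atan2( sin Δλ cos φ₂ , cos φ₁ sin φ₂ − sin φ₁ cos φ₂ cos Δλ ) = atan2(0.1161, 0.6644) = 9.91°.
So the initial bearing is 10°.

10°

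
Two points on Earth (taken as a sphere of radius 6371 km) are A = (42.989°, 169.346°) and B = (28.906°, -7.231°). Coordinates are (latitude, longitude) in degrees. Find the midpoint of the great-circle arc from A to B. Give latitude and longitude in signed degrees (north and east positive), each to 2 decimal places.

The central angle between A and B is δ = 1.8856 rad.
With f = 0.5, the slerp weights are sin((1−f)δ)/sin δ = 0.8510 and sin(fδ)/sin δ = 0.8510.
Weighted sum of the unit vectors: (0.8510)·(-0.7189,0.1352,0.6819) + (0.8510)·(0.8685,-0.1102,0.4834) = (0.1273, 0.0213, 0.9916).
Converting back: φ = atan2(z, √(x²+y²)) = 82.58°, λ = atan2(y, x) = 9.51°.

82.58°, 9.51°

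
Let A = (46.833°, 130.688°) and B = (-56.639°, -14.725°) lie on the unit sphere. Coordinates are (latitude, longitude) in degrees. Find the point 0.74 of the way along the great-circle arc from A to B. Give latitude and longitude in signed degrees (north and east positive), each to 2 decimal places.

The central angle between A and B is δ = 2.7361 rad.
With f = 0.74, the slerp weights are sin((1−f)δ)/sin δ = 1.6550 and sin(fδ)/sin δ = 2.2782.
Weighted sum of the unit vectors: (1.6550)·(-0.4460,0.5188,0.7294) + (2.2782)·(0.5319,-0.1398,-0.8352) = (0.4735, 0.5401, -0.6957).
Converting back: φ = atan2(z, √(x²+y²)) = -44.09°, λ = atan2(y, x) = 48.76°.

-44.09°, 48.76°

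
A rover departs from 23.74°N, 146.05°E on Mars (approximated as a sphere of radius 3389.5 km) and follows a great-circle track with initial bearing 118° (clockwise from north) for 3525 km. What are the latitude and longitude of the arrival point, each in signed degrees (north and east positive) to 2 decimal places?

Angular distance δ = d/R = 3525/3389.5 = 1.03998 rad; initial bearing θ = 2.0595 rad.
sin φ₂ = sin φ₁ cos δ + cos φ₁ sin δ cos θ = (0.4026)(0.5062) + (0.9154)(0.8624)(-0.4695) = -0.1668, so φ₂ = -9.60°.
Δλ = atan2(sin θ sin δ cos φ₁, cos δ − sin φ₁ sin φ₂) = atan2(0.6970, 0.5734) = 50.558°.
λ₂ = 146.050° + 50.558° = 196.61° → -163.39° after wrapping to (−180°, 180°].

-9.60°, -163.39°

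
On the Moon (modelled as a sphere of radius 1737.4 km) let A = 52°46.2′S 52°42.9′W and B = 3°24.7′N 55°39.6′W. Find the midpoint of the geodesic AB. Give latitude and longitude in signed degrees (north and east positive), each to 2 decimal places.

Central angle δ = 0.9815 rad. Interpolating on the sphere with fraction f = 0.5:
P = [sin((1−f)δ)·A + sin(fδ)·B] / sin δ = 0.5669·A + 0.5669·B in Cartesian coordinates,
giving P = (0.5270, -0.7402, -0.4176), i.e. latitude -24.69°, longitude -54.55°.

-24.69°, -54.55°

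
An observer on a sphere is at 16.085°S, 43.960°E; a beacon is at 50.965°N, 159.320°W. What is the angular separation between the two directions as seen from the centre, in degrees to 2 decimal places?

140.45°

Let φ₁ = -0.2807 rad, φ₂ = 0.8895 rad, and Δλ = 2.7353 rad.
Haversine: a = sin²(Δφ/2) + cos φ₁ cos φ₂ sin²(Δλ/2) = 0.3050 + (0.9609)(0.6298)(0.9593) = 0.88554.
Central angle c = 2·arcsin(√a) = 2.45134 rad.
So the angular separation is 140.45°.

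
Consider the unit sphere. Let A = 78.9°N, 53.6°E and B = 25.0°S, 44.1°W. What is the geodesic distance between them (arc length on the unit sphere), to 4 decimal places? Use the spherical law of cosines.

2.0243

Let φ₁ = 1.3771 rad, φ₂ = -0.4363 rad, and Δλ = -1.7052 rad.
cos c = sin φ₁ sin φ₂ + cos φ₁ cos φ₂ cos Δλ = (0.9813)(-0.4226) + (0.1925)(0.9063)(-0.1340) = -0.43809,
so c = arccos(-0.43809) = 2.02427 rad.
On the unit sphere the arc length equals the central angle: 2.0243.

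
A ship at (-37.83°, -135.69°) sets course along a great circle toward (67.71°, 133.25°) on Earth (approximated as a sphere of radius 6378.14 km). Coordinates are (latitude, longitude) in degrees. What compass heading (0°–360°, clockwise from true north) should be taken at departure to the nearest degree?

With φ₁ = -0.6603, φ₂ = 1.1818, Δλ = -1.5893 rad, the forward-azimuth formula gives
θ = atan2( sin Δλ cos φ₂ , cos φ₁ sin φ₂ − sin φ₁ cos φ₂ cos Δλ ) = atan2(-0.3792, 0.7265) = -27.56°.
Adding 360° brings this into [0°, 360°): 332°.

332°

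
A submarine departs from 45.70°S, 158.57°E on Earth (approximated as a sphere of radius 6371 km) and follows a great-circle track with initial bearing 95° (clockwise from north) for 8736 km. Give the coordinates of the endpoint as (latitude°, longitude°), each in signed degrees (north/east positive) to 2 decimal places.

-11.63°, -115.96°

Angular distance δ = d/R = 8736/6371 = 1.37121 rad; initial bearing θ = 1.6581 rad.
sin φ₂ = sin φ₁ cos δ + cos φ₁ sin δ cos θ = (-0.7157)(0.1983) + (0.6984)(0.9801)(-0.0872) = -0.2016, so φ₂ = -11.63°.
Δλ = atan2(sin θ sin δ cos φ₁, cos δ − sin φ₁ sin φ₂) = atan2(0.6819, 0.0540) = 85.472°.
λ₂ = 158.570° + 85.472° = 244.04° → -115.96° after wrapping to (−180°, 180°].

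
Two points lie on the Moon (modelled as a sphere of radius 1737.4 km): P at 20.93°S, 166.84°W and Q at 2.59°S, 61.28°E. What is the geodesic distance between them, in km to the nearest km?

3862 km

With latitudes φ₁ = -20.930°, φ₂ = -2.590° and longitude difference Δλ = -131.880°:
Haversine: a = sin²(Δφ/2) + cos φ₁ cos φ₂ sin²(Δλ/2) = 0.0254 + (0.9340)(0.9990)(0.8338) = 0.80337.
Central angle c = 2·arcsin(√a) = 2.22276 rad.
Distance = R·c = 1737.4 × 2.2228 ≈ 3862 km.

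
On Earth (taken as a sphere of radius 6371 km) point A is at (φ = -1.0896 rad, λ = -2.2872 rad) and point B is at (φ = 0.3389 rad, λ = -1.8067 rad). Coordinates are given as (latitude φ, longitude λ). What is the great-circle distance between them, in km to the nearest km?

9418 km

With latitudes φ₁ = -62.429°, φ₂ = 19.418° and longitude difference Δλ = 27.531°:
Haversine: a = sin²(Δφ/2) + cos φ₁ cos φ₂ sin²(Δλ/2) = 0.4291 + (0.4628)(0.9431)(0.0566) = 0.45381.
Central angle c = 2·arcsin(√a) = 1.47828 rad.
Distance = R·c = 6371 × 1.4783 ≈ 9418 km.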